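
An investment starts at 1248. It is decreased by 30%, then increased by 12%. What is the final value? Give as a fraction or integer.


Start: 1248
Step 1: decrease by 30% => multiply by 70/100
  1248 * 70/100 = 4368/5
Step 2: increase by 12% => multiply by 112/100
  4368/5 * 112/100 = 122304/125
Final value = 122304/125

122304/125


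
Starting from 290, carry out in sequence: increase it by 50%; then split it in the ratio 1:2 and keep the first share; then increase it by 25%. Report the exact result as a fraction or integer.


Start with 290.
Step 1: Increase by 50%: 290 * 150/100 = 435
Step 2: Split 1:2, first share = 435 * 1/3 = 145
Step 3: Increase by 25%: 145 * 125/100 = 725/4
Final result = 725/4

725/4


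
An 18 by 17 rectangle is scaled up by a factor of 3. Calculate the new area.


Original dimensions: 18 x 17
Enlargement factor = 3
New width = 18 * 3 = 54
New height = 17 * 3 = 51
New area = 54 * 51 = 2754

2754


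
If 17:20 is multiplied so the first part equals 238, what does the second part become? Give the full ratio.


Original ratio: 17:20
First term target: 238
Scale factor = 238 / 17 = 14
Multiply second term: 20 * 14 = 280
Equivalent ratio = 238:280

238:280


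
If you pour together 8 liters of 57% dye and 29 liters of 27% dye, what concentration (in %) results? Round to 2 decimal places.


Solute in mixture 1 = 57% of 8 L = 8*57/100 = 114/25 L
Solute in mixture 2 = 27% of 29 L = 29*27/100 = 783/100 L
Total solute = 114/25 + 783/100 = 1239/100 L
Total volume = 8 + 29 = 37 L
Final concentration = 1239/100/37 * 100 = 33.49%

33.49


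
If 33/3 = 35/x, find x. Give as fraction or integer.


Setting up: 33/3 = 35/x
Cross multiply: 33 * x = 3 * 35
33x = 105
x = 105/33
x = 35/11

35/11


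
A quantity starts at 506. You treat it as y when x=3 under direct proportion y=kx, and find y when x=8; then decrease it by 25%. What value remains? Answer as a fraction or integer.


Start with 506.
Step 1: Direct prop: k = (506)/3; new y = k*8 = 506*8/3 = 4048/3
Step 2: Decrease by 25%: 4048/3 * 75/100 = 1012
Final result = 1012

1012


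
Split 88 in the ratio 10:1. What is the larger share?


Total parts = 10 + 1 = 11
Value per part = 88 / 11 = 8
First share = 10 * 8 = 80
Second share = 1 * 8 = 8
Larger share = 80

80


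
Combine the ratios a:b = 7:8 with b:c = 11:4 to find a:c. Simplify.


Given a:b = 7:8 and b:c = 11:4
Make b consistent. Multiply first ratio by 11: a:b = 77:88
Multiply second ratio by 8: b:c = 88:32
Now b = 88 in both, so a:b:c = 77:88:32
Therefore a:c = 77:32
Simplify by GCD: a:c = 77:32

77:32


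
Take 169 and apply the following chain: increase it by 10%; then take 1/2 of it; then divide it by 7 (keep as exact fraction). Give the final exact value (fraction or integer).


Start with 169.
Step 1: Increase by 10%: 169 * 110/100 = 1859/10
Step 2: Take 1/2: 1859/10 * 1/2 = 1859/20
Step 3: Divide by 7: 1859/20 / 7 = 1859/140
Final result = 1859/140

1859/140


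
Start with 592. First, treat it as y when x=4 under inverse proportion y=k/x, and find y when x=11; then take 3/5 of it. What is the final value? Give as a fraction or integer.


Start with 592.
Step 1: Inverse prop: k = (592)*4; new y = k/11 = 592*4/11 = 2368/11
Step 2: Take 3/5: 2368/11 * 3/5 = 7104/55
Final result = 7104/55

7104/55


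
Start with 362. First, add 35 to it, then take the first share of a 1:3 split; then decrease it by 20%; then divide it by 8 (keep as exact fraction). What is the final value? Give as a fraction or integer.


Start with 362.
Step 1: Add 35: 362+35=397; split 1:3 first = 397*1/4 = 397/4
Step 2: Decrease by 20%: 397/4 * 80/100 = 397/5
Step 3: Divide by 8: 397/5 / 8 = 397/40
Final result = 397/40

397/40


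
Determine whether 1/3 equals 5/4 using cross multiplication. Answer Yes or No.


Cross multiply to check 1/3 = 5/4
Left cross product: 1 * 4 = 4
Right cross product: 3 * 5 = 15
4 != 15
Not equal, so proportions differ => No

No


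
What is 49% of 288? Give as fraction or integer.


Compute 49% of 288
Convert percentage: 49% = 49/100
Multiply: 288 * 49/100
= 14112/100
= 3528/25

3528/25


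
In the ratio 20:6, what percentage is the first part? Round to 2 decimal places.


Total parts = 20 + 6 = 26
First part fraction = 20/26
Percentage = (20/26) * 100
= 0.769231 * 100
= 76.92%

76.92


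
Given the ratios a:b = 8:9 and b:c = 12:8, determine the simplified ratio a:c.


Given a:b = 8:9 and b:c = 12:8
Make b consistent. Multiply first ratio by 12: a:b = 96:108
Multiply second ratio by 9: b:c = 108:72
Now b = 108 in both, so a:b:c = 96:108:72
Therefore a:c = 96:72
Simplify by GCD: a:c = 4:3

4:3


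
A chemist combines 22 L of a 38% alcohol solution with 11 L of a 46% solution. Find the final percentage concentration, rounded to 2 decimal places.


Solute in mixture 1 = 38% of 22 L = 22*38/100 = 209/25 L
Solute in mixture 2 = 46% of 11 L = 11*46/100 = 253/50 L
Total solute = 209/25 + 253/50 = 671/50 L
Total volume = 22 + 11 = 33 L
Final concentration = 671/50/33 * 100 = 40.67%

40.67


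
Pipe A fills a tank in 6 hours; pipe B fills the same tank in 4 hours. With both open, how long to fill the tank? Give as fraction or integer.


Rate of A = 1/6 job per hour
Rate of B = 1/4 job per hour
Combined rate = 1/6 + 1/4
Find common denominator: (4 + 6)/(6*4) = 10/24
Combined rate = 5/12 job per hour
Time together = 1 / (5/12) = 12/5 hours

12/5


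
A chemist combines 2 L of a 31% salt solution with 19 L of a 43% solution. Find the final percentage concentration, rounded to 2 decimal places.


Solute in mixture 1 = 31% of 2 L = 2*31/100 = 31/50 L
Solute in mixture 2 = 43% of 19 L = 19*43/100 = 817/100 L
Total solute = 31/50 + 817/100 = 879/100 L
Total volume = 2 + 19 = 21 L
Final concentration = 879/100/21 * 100 = 41.86%

41.86


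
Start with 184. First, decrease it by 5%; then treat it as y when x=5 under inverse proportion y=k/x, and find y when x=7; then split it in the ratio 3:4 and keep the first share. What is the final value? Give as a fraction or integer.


Start with 184.
Step 1: Decrease by 5%: 184 * 95/100 = 874/5
Step 2: Inverse prop: k = (874/5)*5; new y = k/7 = 874/5*5/7 = 874/7
Step 3: Split 3:4, first share = 874/7 * 3/7 = 2622/49
Final result = 2622/49

2622/49


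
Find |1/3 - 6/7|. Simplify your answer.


Simplify: 1/3 = 1/3 and 6/7 = 6/7
Find common denominator: LCD = 21
Convert: 7/21 and 18/21
Difference = |7 - 18|/21 = 11/21
Simplified = 11/21

11/21


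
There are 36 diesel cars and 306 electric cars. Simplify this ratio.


Find GCD(36, 306)
GCD = 18
Divide both by 18: 36/18 = 2, 306/18 = 17
Simplified ratio = 2:17

2:17


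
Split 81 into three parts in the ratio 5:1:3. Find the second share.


Ratio = 5:1:3
Total parts = 5 + 1 + 3 = 9
Value per part = 81 / 9 = 9
First share = 5 * 9 = 45
Middle share = 1 * 9 = 9
Third share = 3 * 9 = 27

9


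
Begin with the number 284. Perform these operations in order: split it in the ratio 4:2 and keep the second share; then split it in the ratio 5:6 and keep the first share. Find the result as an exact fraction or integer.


Start with 284.
Step 1: Split 4:2, second share = 284 * 2/6 = 284/3
Step 2: Split 5:6, first share = 284/3 * 5/11 = 1420/33
Final result = 1420/33

1420/33


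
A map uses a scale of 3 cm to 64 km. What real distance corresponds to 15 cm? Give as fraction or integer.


Map scale: 3 cm = 64 km
Measured distance on map = 15 cm
Set up proportion: 15 * 64 / 3
= 960 / 3
= 320 km

320


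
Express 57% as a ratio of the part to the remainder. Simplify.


Part = 57%, Remainder = 43%
Ratio = 57:43
GCD(57, 43) = 1
Simplify: 57:43 = 57:43

57:43


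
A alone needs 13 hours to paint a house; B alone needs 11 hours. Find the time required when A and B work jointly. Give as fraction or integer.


Rate of A = 1/13 job per hour
Rate of B = 1/11 job per hour
Combined rate = 1/13 + 1/11
Find common denominator: (11 + 13)/(13*11) = 24/143
Combined rate = 24/143 job per hour
Time together = 1 / (24/143) = 143/24 hours

143/24


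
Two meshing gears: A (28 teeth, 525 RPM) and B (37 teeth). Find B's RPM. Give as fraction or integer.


Gear ratio: teeth_A * RPM_A = teeth_B * RPM_B
28 * 525 = 37 * RPM_B
14700 = 37 * RPM_B
RPM_B = 14700 / 37
RPM_B = 14700/37

14700/37


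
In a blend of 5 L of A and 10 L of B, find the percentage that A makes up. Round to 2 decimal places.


Volume of A = 5 L
Volume of B = 10 L
Total volume = 5 + 10 = 15 L
Percentage of A = (5/15) * 100
= 33.33%

33.33


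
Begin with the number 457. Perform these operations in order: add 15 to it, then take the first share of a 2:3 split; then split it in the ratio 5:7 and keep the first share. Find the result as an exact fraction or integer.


Start with 457.
Step 1: Add 15: 457+15=472; split 2:3 first = 472*2/5 = 944/5
Step 2: Split 5:7, first share = 944/5 * 5/12 = 236/3
Final result = 236/3

236/3


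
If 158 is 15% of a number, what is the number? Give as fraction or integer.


Given: 158 is 15% of the whole
Set up: 158 = 15/100 * whole
whole = 158 * 100 / 15
whole = 15800 / 15
whole = 3160/3

3160/3


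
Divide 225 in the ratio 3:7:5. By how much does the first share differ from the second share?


Total parts = 3 + 7 + 5 = 15
Value per part = 225 / 15 = 15
Shares: 3*15=45, 7*15=105, 5*15=75
First share = 45, second share = 105
Difference = |45 - 105| = 60

60


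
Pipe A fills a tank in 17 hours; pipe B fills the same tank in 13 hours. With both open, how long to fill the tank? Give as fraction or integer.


Rate of A = 1/17 job per hour
Rate of B = 1/13 job per hour
Combined rate = 1/17 + 1/13
Find common denominator: (13 + 17)/(17*13) = 30/221
Combined rate = 30/221 job per hour
Time together = 1 / (30/221) = 221/30 hours

221/30


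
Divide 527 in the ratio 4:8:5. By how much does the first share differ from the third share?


Total parts = 4 + 8 + 5 = 17
Value per part = 527 / 17 = 31
Shares: 4*31=124, 8*31=248, 5*31=155
First share = 124, third share = 155
Difference = |124 - 155| = 31

31


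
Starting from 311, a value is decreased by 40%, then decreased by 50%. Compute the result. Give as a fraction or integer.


Start: 311
Step 1: decrease by 40% => multiply by 60/100
  311 * 60/100 = 933/5
Step 2: decrease by 50% => multiply by 50/100
  933/5 * 50/100 = 933/10
Final value = 933/10

933/10


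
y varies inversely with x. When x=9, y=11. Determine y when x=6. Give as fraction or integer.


Inverse proportion: y = k/x
Find k: k = 9 * 11 = 99
Compute y at x=6: y = 99/6
y = 33/2

33/2


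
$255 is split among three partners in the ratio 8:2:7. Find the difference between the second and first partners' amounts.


Total parts = 8 + 2 + 7 = 17
Value per part = 255 / 17 = 15
Shares: 8*15=120, 2*15=30, 7*15=105
Second share = 30, first share = 120
Difference = |30 - 120| = 90

90


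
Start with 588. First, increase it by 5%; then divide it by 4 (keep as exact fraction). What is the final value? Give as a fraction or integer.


Start with 588.
Step 1: Increase by 5%: 588 * 105/100 = 3087/5
Step 2: Divide by 4: 3087/5 / 4 = 3087/20
Final result = 3087/20

3087/20


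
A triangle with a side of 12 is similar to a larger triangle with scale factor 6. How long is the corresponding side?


Similar triangles have proportional sides
Scale factor = 6
Smaller side = 12
Corresponding larger side = 12 * 6
= 72

72


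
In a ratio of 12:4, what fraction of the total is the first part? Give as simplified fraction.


Total parts = 12 + 4 = 16
First part fraction = 12/16
Simplify: 12/16 = 3/4

3/4


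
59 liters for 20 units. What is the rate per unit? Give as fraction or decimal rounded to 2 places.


Total liters = 59
Number of units = 20
Unit rate = 59 / 20
= 2.95 liters per unit

2.95


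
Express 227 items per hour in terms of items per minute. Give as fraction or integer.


Converting from per hour to per minute
Rate = 227 items per hour
Divide by 60: 227/60
= 227/60 items per minute

227/60


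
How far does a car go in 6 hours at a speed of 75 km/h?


Using distance = speed * time
Speed = 75 km/h
Time = 6 hours
Distance = 75 * 6
= 450 km

450


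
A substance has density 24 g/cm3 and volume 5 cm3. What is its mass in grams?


Using mass = density * volume
Density = 24 g/cm3
Volume = 5 cm3
Mass = 24 * 5
= 120 g

120


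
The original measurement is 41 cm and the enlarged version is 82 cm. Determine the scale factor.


Original length = 41 cm
Scaled length = 82 cm
Scale factor = 82 / 41
= 2

2


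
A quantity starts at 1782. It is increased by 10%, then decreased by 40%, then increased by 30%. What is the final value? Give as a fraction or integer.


Start: 1782
Step 1: increase by 10% => multiply by 110/100
  1782 * 110/100 = 9801/5
Step 2: decrease by 40% => multiply by 60/100
  9801/5 * 60/100 = 29403/25
Step 3: increase by 30% => multiply by 130/100
  29403/25 * 130/100 = 382239/250
Final value = 382239/250

382239/250


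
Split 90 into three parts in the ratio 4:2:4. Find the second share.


Ratio = 4:2:4
Total parts = 4 + 2 + 4 = 10
Value per part = 90 / 10 = 9
First share = 4 * 9 = 36
Middle share = 2 * 9 = 18
Third share = 4 * 9 = 36

18


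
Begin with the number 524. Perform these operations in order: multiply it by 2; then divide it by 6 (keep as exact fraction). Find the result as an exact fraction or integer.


Start with 524.
Step 1: Multiply by 2: 524 * 2 = 1048
Step 2: Divide by 6: 1048 / 6 = 524/3
Final result = 524/3

524/3


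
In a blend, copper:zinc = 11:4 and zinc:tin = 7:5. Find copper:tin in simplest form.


Given a:b = 11:4 and b:c = 7:5
Make b consistent. Multiply first ratio by 7: a:b = 77:28
Multiply second ratio by 4: b:c = 28:20
Now b = 28 in both, so a:b:c = 77:28:20
Therefore a:c = 77:20
Simplify by GCD: a:c = 77:20

77:20


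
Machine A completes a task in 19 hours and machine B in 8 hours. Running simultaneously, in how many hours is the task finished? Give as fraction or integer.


Rate of A = 1/19 job per hour
Rate of B = 1/8 job per hour
Combined rate = 1/19 + 1/8
Find common denominator: (8 + 19)/(19*8) = 27/152
Combined rate = 27/152 job per hour
Time together = 1 / (27/152) = 152/27 hours

152/27


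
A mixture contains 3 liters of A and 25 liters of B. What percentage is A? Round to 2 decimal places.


Volume of A = 3 L
Volume of B = 25 L
Total volume = 3 + 25 = 28 L
Percentage of A = (3/28) * 100
= 10.71%

10.71


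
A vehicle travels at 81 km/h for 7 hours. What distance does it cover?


Using distance = speed * time
Speed = 81 km/h
Time = 7 hours
Distance = 81 * 7
= 567 km

567


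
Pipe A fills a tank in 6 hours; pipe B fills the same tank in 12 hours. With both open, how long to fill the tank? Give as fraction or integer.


Rate of A = 1/6 job per hour
Rate of B = 1/12 job per hour
Combined rate = 1/6 + 1/12
Find common denominator: (12 + 6)/(6*12) = 18/72
Combined rate = 1/4 job per hour
Time together = 1 / (1/4) = 4 hours

4


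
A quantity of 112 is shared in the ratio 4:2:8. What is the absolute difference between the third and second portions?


Total parts = 4 + 2 + 8 = 14
Value per part = 112 / 14 = 8
Shares: 4*8=32, 2*8=16, 8*8=64
Third share = 64, second share = 16
Difference = |64 - 16| = 48

48


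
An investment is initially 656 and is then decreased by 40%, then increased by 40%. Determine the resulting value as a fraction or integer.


Start: 656
Step 1: decrease by 40% => multiply by 60/100
  656 * 60/100 = 1968/5
Step 2: increase by 40% => multiply by 140/100
  1968/5 * 140/100 = 13776/25
Final value = 13776/25

13776/25


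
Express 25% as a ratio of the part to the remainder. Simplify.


Part = 25%, Remainder = 75%
Ratio = 25:75
GCD(25, 75) = 25
Simplify: 1:3 = 1:3

1:3


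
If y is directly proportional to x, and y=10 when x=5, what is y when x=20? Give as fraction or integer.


Direct proportion: y = kx
Find k: k = 10/5 = 2
Compute y at x=20: y = 2 * 20
y = 40

40


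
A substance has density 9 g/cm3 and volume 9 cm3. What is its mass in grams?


Using mass = density * volume
Density = 9 g/cm3
Volume = 9 cm3
Mass = 9 * 9
= 81 g

81


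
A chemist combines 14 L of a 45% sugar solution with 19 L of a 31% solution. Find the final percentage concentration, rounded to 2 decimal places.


Solute in mixture 1 = 45% of 14 L = 14*45/100 = 63/10 L
Solute in mixture 2 = 31% of 19 L = 19*31/100 = 589/100 L
Total solute = 63/10 + 589/100 = 1219/100 L
Total volume = 14 + 19 = 33 L
Final concentration = 1219/100/33 * 100 = 36.94%

36.94


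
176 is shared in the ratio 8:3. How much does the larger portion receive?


Total parts = 8 + 3 = 11
Value per part = 176 / 11 = 16
First share = 8 * 16 = 128
Second share = 3 * 16 = 48
Larger share = 128

128


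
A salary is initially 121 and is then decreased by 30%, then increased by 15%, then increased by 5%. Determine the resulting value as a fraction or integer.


Start: 121
Step 1: decrease by 30% => multiply by 70/100
  121 * 70/100 = 847/10
Step 2: increase by 15% => multiply by 115/100
  847/10 * 115/100 = 19481/200
Step 3: increase by 5% => multiply by 105/100
  19481/200 * 105/100 = 409101/4000
Final value = 409101/4000

409101/4000


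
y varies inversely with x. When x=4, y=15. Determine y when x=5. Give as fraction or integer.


Inverse proportion: y = k/x
Find k: k = 4 * 15 = 60
Compute y at x=5: y = 60/5
y = 12

12


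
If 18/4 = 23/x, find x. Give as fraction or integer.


Setting up: 18/4 = 23/x
Cross multiply: 18 * x = 4 * 23
18x = 92
x = 92/18
x = 46/9

46/9


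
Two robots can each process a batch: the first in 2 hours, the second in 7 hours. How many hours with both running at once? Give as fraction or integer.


Rate of A = 1/2 job per hour
Rate of B = 1/7 job per hour
Combined rate = 1/2 + 1/7
Find common denominator: (7 + 2)/(2*7) = 9/14
Combined rate = 9/14 job per hour
Time together = 1 / (9/14) = 14/9 hours

14/9


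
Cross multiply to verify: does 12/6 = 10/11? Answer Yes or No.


Cross multiply to check 12/6 = 10/11
Left cross product: 12 * 11 = 132
Right cross product: 6 * 10 = 60
132 != 60
Not equal, so proportions differ => No

No


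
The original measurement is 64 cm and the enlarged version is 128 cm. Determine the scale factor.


Original length = 64 cm
Scaled length = 128 cm
Scale factor = 128 / 64
= 2

2


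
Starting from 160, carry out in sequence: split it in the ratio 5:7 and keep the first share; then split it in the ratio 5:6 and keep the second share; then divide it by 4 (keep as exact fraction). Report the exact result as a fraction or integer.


Start with 160.
Step 1: Split 5:7, first share = 160 * 5/12 = 200/3
Step 2: Split 5:6, second share = 200/3 * 6/11 = 400/11
Step 3: Divide by 4: 400/11 / 4 = 100/11
Final result = 100/11

100/11


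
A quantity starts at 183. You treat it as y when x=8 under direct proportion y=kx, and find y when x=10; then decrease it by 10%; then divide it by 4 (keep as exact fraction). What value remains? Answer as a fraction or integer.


Start with 183.
Step 1: Direct prop: k = (183)/8; new y = k*10 = 183*10/8 = 915/4
Step 2: Decrease by 10%: 915/4 * 90/100 = 1647/8
Step 3: Divide by 4: 1647/8 / 4 = 1647/32
Final result = 1647/32

1647/32


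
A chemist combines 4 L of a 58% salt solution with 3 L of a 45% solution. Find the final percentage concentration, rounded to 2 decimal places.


Solute in mixture 1 = 58% of 4 L = 4*58/100 = 58/25 L
Solute in mixture 2 = 45% of 3 L = 3*45/100 = 27/20 L
Total solute = 58/25 + 27/20 = 367/100 L
Total volume = 4 + 3 = 7 L
Final concentration = 367/100/7 * 100 = 52.43%

52.43


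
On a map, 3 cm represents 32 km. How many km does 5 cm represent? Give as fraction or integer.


Map scale: 3 cm = 32 km
Measured distance on map = 5 cm
Set up proportion: 5 * 32 / 3
= 160 / 3
= 160/3 km

160/3


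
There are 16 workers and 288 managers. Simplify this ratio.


Find GCD(16, 288)
GCD = 16
Divide both by 16: 16/16 = 1, 288/16 = 18
Simplified ratio = 1:18

1:18


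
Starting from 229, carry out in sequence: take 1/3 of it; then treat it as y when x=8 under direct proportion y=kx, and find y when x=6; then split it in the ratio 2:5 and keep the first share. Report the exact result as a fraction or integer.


Start with 229.
Step 1: Take 1/3: 229 * 1/3 = 229/3
Step 2: Direct prop: k = (229/3)/8; new y = k*6 = 229/3*6/8 = 229/4
Step 3: Split 2:5, first share = 229/4 * 2/7 = 229/14
Final result = 229/14

229/14


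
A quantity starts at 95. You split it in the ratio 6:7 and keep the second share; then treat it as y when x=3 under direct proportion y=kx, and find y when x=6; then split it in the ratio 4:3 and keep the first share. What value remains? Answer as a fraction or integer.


Start with 95.
Step 1: Split 6:7, second share = 95 * 7/13 = 665/13
Step 2: Direct prop: k = (665/13)/3; new y = k*6 = 665/13*6/3 = 1330/13
Step 3: Split 4:3, first share = 1330/13 * 4/7 = 760/13
Final result = 760/13

760/13


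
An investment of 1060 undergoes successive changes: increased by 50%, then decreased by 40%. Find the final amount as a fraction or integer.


Start: 1060
Step 1: increase by 50% => multiply by 150/100
  1060 * 150/100 = 1590
Step 2: decrease by 40% => multiply by 60/100
  1590 * 60/100 = 954
Final value = 954

954


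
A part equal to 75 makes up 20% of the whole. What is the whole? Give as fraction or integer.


Given: 75 is 20% of the whole
Set up: 75 = 20/100 * whole
whole = 75 * 100 / 20
whole = 7500 / 20
whole = 375

375


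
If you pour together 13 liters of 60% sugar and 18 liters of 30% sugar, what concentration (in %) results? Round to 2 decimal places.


Solute in mixture 1 = 60% of 13 L = 13*60/100 = 39/5 L
Solute in mixture 2 = 30% of 18 L = 18*30/100 = 27/5 L
Total solute = 39/5 + 27/5 = 66/5 L
Total volume = 13 + 18 = 31 L
Final concentration = 66/5/31 * 100 = 42.58%

42.58


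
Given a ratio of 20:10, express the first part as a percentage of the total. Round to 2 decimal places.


Total parts = 20 + 10 = 30
First part fraction = 20/30
Percentage = (20/30) * 100
= 0.666667 * 100
= 66.67%

66.67


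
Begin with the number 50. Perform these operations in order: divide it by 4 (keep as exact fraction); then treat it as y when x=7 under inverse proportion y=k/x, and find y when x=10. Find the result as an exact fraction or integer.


Start with 50.
Step 1: Divide by 4: 50 / 4 = 25/2
Step 2: Inverse prop: k = (25/2)*7; new y = k/10 = 25/2*7/10 = 35/4
Final result = 35/4

35/4


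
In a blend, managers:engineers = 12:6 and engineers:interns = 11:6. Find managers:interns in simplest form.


Given a:b = 12:6 and b:c = 11:6
Make b consistent. Multiply first ratio by 11: a:b = 132:66
Multiply second ratio by 6: b:c = 66:36
Now b = 66 in both, so a:b:c = 132:66:36
Therefore a:c = 132:36
Simplify by GCD: a:c = 11:3

11:3


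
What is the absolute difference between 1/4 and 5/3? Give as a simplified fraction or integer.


Simplify: 1/4 = 1/4 and 5/3 = 5/3
Find common denominator: LCD = 12
Convert: 3/12 and 20/12
Difference = |3 - 20|/12 = 17/12
Simplified = 17/12

17/12


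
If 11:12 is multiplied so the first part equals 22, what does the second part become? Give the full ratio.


Original ratio: 11:12
First term target: 22
Scale factor = 22 / 11 = 2
Multiply second term: 12 * 2 = 24
Equivalent ratio = 22:24

22:24


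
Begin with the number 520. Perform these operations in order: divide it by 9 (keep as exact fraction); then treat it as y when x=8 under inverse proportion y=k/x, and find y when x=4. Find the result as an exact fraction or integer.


Start with 520.
Step 1: Divide by 9: 520 / 9 = 520/9
Step 2: Inverse prop: k = (520/9)*8; new y = k/4 = 520/9*8/4 = 1040/9
Final result = 1040/9

1040/9


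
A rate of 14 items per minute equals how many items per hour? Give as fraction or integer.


Converting from per minute to per hour
Rate = 14 items per minute
Multiply by 60: 14 * 60
= 840 items per hour

840


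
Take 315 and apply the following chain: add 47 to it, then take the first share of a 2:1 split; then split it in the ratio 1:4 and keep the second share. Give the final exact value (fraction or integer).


Start with 315.
Step 1: Add 47: 315+47=362; split 2:1 first = 362*2/3 = 724/3
Step 2: Split 1:4, second share = 724/3 * 4/5 = 2896/15
Final result = 2896/15

2896/15


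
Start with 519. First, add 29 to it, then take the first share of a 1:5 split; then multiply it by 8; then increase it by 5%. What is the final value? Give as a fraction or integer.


Start with 519.
Step 1: Add 29: 519+29=548; split 1:5 first = 548*1/6 = 274/3
Step 2: Multiply by 8: 274/3 * 8 = 2192/3
Step 3: Increase by 5%: 2192/3 * 105/100 = 3836/5
Final result = 3836/5

3836/5


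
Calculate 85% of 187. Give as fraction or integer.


Compute 85% of 187
Convert percentage: 85% = 85/100
Multiply: 187 * 85/100
= 15895/100
= 3179/20

3179/20


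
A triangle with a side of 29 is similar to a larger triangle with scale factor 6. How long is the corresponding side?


Similar triangles have proportional sides
Scale factor = 6
Smaller side = 29
Corresponding larger side = 29 * 6
= 174

174


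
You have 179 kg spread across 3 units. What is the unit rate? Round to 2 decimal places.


Total kg = 179
Number of units = 3
Unit rate = 179 / 3
= 59.67 kg per unit

59.67


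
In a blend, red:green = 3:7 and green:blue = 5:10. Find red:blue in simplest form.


Given a:b = 3:7 and b:c = 5:10
Make b consistent. Multiply first ratio by 5: a:b = 15:35
Multiply second ratio by 7: b:c = 35:70
Now b = 35 in both, so a:b:c = 15:35:70
Therefore a:c = 15:70
Simplify by GCD: a:c = 3:14

3:14


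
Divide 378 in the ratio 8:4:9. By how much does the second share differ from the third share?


Total parts = 8 + 4 + 9 = 21
Value per part = 378 / 21 = 18
Shares: 8*18=144, 4*18=72, 9*18=162
Second share = 72, third share = 162
Difference = |72 - 162| = 90

90


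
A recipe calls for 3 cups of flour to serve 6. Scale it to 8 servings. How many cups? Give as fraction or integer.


Original: 3 cups for 6 servings
Target servings = 8
Scaling factor = 8/6
New amount = 3 * 8/6
= 24/6
= 4 cups

4


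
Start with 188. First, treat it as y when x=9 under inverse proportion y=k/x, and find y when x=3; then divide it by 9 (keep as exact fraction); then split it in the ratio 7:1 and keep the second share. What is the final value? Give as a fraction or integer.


Start with 188.
Step 1: Inverse prop: k = (188)*9; new y = k/3 = 188*9/3 = 564
Step 2: Divide by 9: 564 / 9 = 188/3
Step 3: Split 7:1, second share = 188/3 * 1/8 = 47/6
Final result = 47/6

47/6


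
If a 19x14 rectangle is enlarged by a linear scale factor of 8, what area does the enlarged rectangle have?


Original dimensions: 19 x 14
Enlargement factor = 8
New width = 19 * 8 = 152
New height = 14 * 8 = 112
New area = 152 * 112 = 17024

17024


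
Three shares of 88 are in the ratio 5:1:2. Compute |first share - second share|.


Total parts = 5 + 1 + 2 = 8
Value per part = 88 / 8 = 11
Shares: 5*11=55, 1*11=11, 2*11=22
First share = 55, second share = 11
Difference = |55 - 11| = 44

44


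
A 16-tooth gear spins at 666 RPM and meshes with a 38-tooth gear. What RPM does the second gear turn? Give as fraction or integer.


Gear ratio: teeth_A * RPM_A = teeth_B * RPM_B
16 * 666 = 38 * RPM_B
10656 = 38 * RPM_B
RPM_B = 10656 / 38
RPM_B = 5328/19

5328/19


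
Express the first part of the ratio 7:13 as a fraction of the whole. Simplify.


Total parts = 7 + 13 = 20
First part fraction = 7/20
Simplify: 7/20 = 7/20

7/20


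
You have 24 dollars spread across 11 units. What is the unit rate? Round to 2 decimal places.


Total dollars = 24
Number of units = 11
Unit rate = 24 / 11
= 2.18 dollars per unit

2.18


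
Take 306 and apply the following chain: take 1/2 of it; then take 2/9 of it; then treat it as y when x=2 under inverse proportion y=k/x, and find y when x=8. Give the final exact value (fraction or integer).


Start with 306.
Step 1: Take 1/2: 306 * 1/2 = 153
Step 2: Take 2/9: 153 * 2/9 = 34
Step 3: Inverse prop: k = (34)*2; new y = k/8 = 34*2/8 = 17/2
Final result = 17/2

17/2


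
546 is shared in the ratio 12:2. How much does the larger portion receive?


Total parts = 12 + 2 = 14
Value per part = 546 / 14 = 39
First share = 12 * 39 = 468
Second share = 2 * 39 = 78
Larger share = 468

468


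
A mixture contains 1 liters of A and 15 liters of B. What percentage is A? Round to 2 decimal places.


Volume of A = 1 L
Volume of B = 15 L
Total volume = 1 + 15 = 16 L
Percentage of A = (1/16) * 100
= 6.25%

6.25


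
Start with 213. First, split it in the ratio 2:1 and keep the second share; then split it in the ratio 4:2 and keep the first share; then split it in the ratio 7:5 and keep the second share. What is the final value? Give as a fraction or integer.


Start with 213.
Step 1: Split 2:1, second share = 213 * 1/3 = 71
Step 2: Split 4:2, first share = 71 * 4/6 = 142/3
Step 3: Split 7:5, second share = 142/3 * 5/12 = 355/18
Final result = 355/18

355/18


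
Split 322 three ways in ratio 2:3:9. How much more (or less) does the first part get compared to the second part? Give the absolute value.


Total parts = 2 + 3 + 9 = 14
Value per part = 322 / 14 = 23
Shares: 2*23=46, 3*23=69, 9*23=207
First share = 46, second share = 69
Difference = |46 - 69| = 23

23


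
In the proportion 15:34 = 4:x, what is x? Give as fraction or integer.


Setting up: 15/34 = 4/x
Cross multiply: 15 * x = 34 * 4
15x = 136
x = 136/15
x = 136/15

136/15


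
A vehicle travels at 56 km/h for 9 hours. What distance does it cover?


Using distance = speed * time
Speed = 56 km/h
Time = 9 hours
Distance = 56 * 9
= 504 km

504


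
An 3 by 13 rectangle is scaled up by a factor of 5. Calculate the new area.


Original dimensions: 3 x 13
Enlargement factor = 5
New width = 3 * 5 = 15
New height = 13 * 5 = 65
New area = 15 * 65 = 975

975


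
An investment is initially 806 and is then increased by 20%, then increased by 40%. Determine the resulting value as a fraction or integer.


Start: 806
Step 1: increase by 20% => multiply by 120/100
  806 * 120/100 = 4836/5
Step 2: increase by 40% => multiply by 140/100
  4836/5 * 140/100 = 33852/25
Final value = 33852/25

33852/25


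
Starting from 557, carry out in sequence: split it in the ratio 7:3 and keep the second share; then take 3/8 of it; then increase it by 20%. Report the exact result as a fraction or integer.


Start with 557.
Step 1: Split 7:3, second share = 557 * 3/10 = 1671/10
Step 2: Take 3/8: 1671/10 * 3/8 = 5013/80
Step 3: Increase by 20%: 5013/80 * 120/100 = 15039/200
Final result = 15039/200

15039/200


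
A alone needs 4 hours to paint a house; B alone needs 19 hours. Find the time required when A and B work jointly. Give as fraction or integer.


Rate of A = 1/4 job per hour
Rate of B = 1/19 job per hour
Combined rate = 1/4 + 1/19
Find common denominator: (19 + 4)/(4*19) = 23/76
Combined rate = 23/76 job per hour
Time together = 1 / (23/76) = 76/23 hours

76/23


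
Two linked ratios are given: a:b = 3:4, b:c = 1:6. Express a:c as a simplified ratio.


Given a:b = 3:4 and b:c = 1:6
Make b consistent. Multiply first ratio by 1: a:b = 3:4
Multiply second ratio by 4: b:c = 4:24
Now b = 4 in both, so a:b:c = 3:4:24
Therefore a:c = 3:24
Simplify by GCD: a:c = 1:8

1:8


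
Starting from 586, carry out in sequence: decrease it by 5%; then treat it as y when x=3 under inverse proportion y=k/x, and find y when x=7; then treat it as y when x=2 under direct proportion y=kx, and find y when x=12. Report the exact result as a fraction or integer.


Start with 586.
Step 1: Decrease by 5%: 586 * 95/100 = 5567/10
Step 2: Inverse prop: k = (5567/10)*3; new y = k/7 = 5567/10*3/7 = 16701/70
Step 3: Direct prop: k = (16701/70)/2; new y = k*12 = 16701/70*12/2 = 50103/35
Final result = 50103/35

50103/35


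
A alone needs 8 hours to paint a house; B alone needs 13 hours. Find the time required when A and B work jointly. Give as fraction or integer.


Rate of A = 1/8 job per hour
Rate of B = 1/13 job per hour
Combined rate = 1/8 + 1/13
Find common denominator: (13 + 8)/(8*13) = 21/104
Combined rate = 21/104 job per hour
Time together = 1 / (21/104) = 104/21 hours

104/21


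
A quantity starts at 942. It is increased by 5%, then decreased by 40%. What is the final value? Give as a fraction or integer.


Start: 942
Step 1: increase by 5% => multiply by 105/100
  942 * 105/100 = 9891/10
Step 2: decrease by 40% => multiply by 60/100
  9891/10 * 60/100 = 29673/50
Final value = 29673/50

29673/50


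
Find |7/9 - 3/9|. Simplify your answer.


Simplify: 7/9 = 7/9 and 3/9 = 1/3
Find common denominator: LCD = 9
Convert: 7/9 and 3/9
Difference = |7 - 3|/9 = 4/9
Simplified = 4/9

4/9


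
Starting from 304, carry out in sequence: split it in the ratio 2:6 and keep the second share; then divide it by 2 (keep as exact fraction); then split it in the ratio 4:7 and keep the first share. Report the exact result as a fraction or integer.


Start with 304.
Step 1: Split 2:6, second share = 304 * 6/8 = 228
Step 2: Divide by 2: 228 / 2 = 114
Step 3: Split 4:7, first share = 114 * 4/11 = 456/11
Final result = 456/11

456/11


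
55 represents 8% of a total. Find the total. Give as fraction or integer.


Given: 55 is 8% of the whole
Set up: 55 = 8/100 * whole
whole = 55 * 100 / 8
whole = 5500 / 8
whole = 1375/2

1375/2


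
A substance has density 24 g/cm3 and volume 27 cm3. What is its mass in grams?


Using mass = density * volume
Density = 24 g/cm3
Volume = 27 cm3
Mass = 24 * 27
= 648 g

648


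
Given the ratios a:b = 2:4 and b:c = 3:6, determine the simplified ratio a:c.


Given a:b = 2:4 and b:c = 3:6
Make b consistent. Multiply first ratio by 3: a:b = 6:12
Multiply second ratio by 4: b:c = 12:24
Now b = 12 in both, so a:b:c = 6:12:24
Therefore a:c = 6:24
Simplify by GCD: a:c = 1:4

1:4


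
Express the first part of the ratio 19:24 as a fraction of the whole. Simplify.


Total parts = 19 + 24 = 43
First part fraction = 19/43
Simplify: 19/43 = 19/43

19/43


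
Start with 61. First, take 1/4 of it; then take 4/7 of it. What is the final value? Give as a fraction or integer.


Start with 61.
Step 1: Take 1/4: 61 * 1/4 = 61/4
Step 2: Take 4/7: 61/4 * 4/7 = 61/7
Final result = 61/7

61/7


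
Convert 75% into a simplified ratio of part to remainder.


Part = 75%, Remainder = 25%
Ratio = 75:25
GCD(75, 25) = 25
Simplify: 3:1 = 3:1

3:1


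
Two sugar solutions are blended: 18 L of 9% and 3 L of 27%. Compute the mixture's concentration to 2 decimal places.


Solute in mixture 1 = 9% of 18 L = 18*9/100 = 81/50 L
Solute in mixture 2 = 27% of 3 L = 3*27/100 = 81/100 L
Total solute = 81/50 + 81/100 = 243/100 L
Total volume = 18 + 3 = 21 L
Final concentration = 243/100/21 * 100 = 11.57%

11.57


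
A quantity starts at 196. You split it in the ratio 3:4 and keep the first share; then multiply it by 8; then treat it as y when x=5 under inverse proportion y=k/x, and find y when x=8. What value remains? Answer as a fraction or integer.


Start with 196.
Step 1: Split 3:4, first share = 196 * 3/7 = 84
Step 2: Multiply by 8: 84 * 8 = 672
Step 3: Inverse prop: k = (672)*5; new y = k/8 = 672*5/8 = 420
Final result = 420

420


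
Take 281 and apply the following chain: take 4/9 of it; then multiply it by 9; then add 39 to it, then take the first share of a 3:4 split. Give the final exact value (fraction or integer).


Start with 281.
Step 1: Take 4/9: 281 * 4/9 = 1124/9
Step 2: Multiply by 9: 1124/9 * 9 = 1124
Step 3: Add 39: 1124+39=1163; split 3:4 first = 1163*3/7 = 3489/7
Final result = 3489/7

3489/7


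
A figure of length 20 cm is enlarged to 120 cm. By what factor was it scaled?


Original length = 20 cm
Scaled length = 120 cm
Scale factor = 120 / 20
= 6

6


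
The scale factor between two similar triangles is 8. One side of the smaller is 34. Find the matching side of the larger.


Similar triangles have proportional sides
Scale factor = 8
Smaller side = 34
Corresponding larger side = 34 * 8
= 272

272


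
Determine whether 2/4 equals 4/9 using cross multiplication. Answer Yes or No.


Cross multiply to check 2/4 = 4/9
Left cross product: 2 * 9 = 18
Right cross product: 4 * 4 = 16
18 != 16
Not equal, so proportions differ => No

No


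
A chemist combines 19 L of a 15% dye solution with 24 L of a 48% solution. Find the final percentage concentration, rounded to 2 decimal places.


Solute in mixture 1 = 15% of 19 L = 19*15/100 = 57/20 L
Solute in mixture 2 = 48% of 24 L = 24*48/100 = 288/25 L
Total solute = 57/20 + 288/25 = 1437/100 L
Total volume = 19 + 24 = 43 L
Final concentration = 1437/100/43 * 100 = 33.42%

33.42


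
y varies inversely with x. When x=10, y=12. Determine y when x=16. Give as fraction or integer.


Inverse proportion: y = k/x
Find k: k = 10 * 12 = 120
Compute y at x=16: y = 120/16
y = 15/2

15/2


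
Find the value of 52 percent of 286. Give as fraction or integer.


Compute 52% of 286
Convert percentage: 52% = 52/100
Multiply: 286 * 52/100
= 14872/100
= 3718/25

3718/25


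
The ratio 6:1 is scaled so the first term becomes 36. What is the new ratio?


Original ratio: 6:1
First term target: 36
Scale factor = 36 / 6 = 6
Multiply second term: 1 * 6 = 6
Equivalent ratio = 36:6

36:6


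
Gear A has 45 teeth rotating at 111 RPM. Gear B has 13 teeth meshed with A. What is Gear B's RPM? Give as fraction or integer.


Gear ratio: teeth_A * RPM_A = teeth_B * RPM_B
45 * 111 = 13 * RPM_B
4995 = 13 * RPM_B
RPM_B = 4995 / 13
RPM_B = 4995/13

4995/13


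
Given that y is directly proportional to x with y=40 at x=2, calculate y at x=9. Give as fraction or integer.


Direct proportion: y = kx
Find k: k = 40/2 = 20
Compute y at x=9: y = 20 * 9
y = 180

180


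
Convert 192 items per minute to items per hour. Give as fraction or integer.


Converting from per minute to per hour
Rate = 192 items per minute
Multiply by 60: 192 * 60
= 11520 items per hour

11520


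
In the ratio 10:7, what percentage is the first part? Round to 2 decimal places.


Total parts = 10 + 7 = 17
First part fraction = 10/17
Percentage = (10/17) * 100
= 0.588235 * 100
= 58.82%

58.82


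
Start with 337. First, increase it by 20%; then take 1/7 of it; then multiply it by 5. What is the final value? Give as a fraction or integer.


Start with 337.
Step 1: Increase by 20%: 337 * 120/100 = 2022/5
Step 2: Take 1/7: 2022/5 * 1/7 = 2022/35
Step 3: Multiply by 5: 2022/35 * 5 = 2022/7
Final result = 2022/7

2022/7


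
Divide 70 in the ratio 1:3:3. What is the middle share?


Ratio = 1:3:3
Total parts = 1 + 3 + 3 = 7
Value per part = 70 / 7 = 10
First share = 1 * 10 = 10
Middle share = 3 * 10 = 30
Third share = 3 * 10 = 30

30


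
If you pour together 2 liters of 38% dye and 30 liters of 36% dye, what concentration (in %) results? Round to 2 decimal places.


Solute in mixture 1 = 38% of 2 L = 2*38/100 = 19/25 L
Solute in mixture 2 = 36% of 30 L = 30*36/100 = 54/5 L
Total solute = 19/25 + 54/5 = 289/25 L
Total volume = 2 + 30 = 32 L
Final concentration = 289/25/32 * 100 = 36.13%

36.13


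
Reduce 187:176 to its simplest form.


Find GCD(187, 176)
GCD = 11
Divide both by 11: 187/11 = 17, 176/11 = 16
Simplified ratio = 17:16

17:16


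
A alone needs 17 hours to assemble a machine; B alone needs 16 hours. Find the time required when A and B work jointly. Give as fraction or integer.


Rate of A = 1/17 job per hour
Rate of B = 1/16 job per hour
Combined rate = 1/17 + 1/16
Find common denominator: (16 + 17)/(17*16) = 33/272
Combined rate = 33/272 job per hour
Time together = 1 / (33/272) = 272/33 hours

272/33
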